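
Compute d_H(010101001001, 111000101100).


XOR: 101101100101
Count of 1s: 7

7


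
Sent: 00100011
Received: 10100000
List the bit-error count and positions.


XOR: 10000011

3 error(s) at position(s): 0, 6, 7


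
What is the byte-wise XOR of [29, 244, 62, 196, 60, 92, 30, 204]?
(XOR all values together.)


XOR chain: 29 ^ 244 ^ 62 ^ 196 ^ 60 ^ 92 ^ 30 ^ 204 = 161

161


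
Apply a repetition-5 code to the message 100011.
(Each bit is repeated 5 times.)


Each bit -> 5 copies

111110000000000000001111111111


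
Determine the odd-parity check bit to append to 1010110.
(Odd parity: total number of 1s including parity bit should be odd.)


Number of 1s in data: 4
Parity bit: 1

1


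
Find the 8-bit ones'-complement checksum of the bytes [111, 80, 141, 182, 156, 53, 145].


Sum = 868 mod 256 = 100
Complement = 155

155


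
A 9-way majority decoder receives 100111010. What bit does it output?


Ones: 5 out of 9
Threshold: 5

1 (5/9 voted 1)


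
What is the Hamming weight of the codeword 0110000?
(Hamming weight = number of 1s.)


Counting 1s in 0110000

2


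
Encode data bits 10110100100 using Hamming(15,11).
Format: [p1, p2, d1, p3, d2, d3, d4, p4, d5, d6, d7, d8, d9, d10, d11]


Parity bits: p1=1, p2=0, p3=1, p4=0

101101100100100


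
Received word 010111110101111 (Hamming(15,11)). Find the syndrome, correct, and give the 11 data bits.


Syndrome = 0: no error detected

Data: 01110101111 (no errors)


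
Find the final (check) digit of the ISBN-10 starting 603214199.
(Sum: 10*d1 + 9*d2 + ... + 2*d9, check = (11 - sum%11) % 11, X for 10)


Weighted sum: 173
173 mod 11 = 8

Check digit: 3


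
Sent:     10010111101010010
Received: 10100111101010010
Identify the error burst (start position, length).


XOR: 00110000000000000

Burst at position 2, length 2


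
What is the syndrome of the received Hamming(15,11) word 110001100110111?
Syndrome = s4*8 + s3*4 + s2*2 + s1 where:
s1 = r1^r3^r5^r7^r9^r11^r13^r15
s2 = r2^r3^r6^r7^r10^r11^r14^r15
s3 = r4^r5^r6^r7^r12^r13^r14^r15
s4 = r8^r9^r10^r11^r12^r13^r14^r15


s1=1, s2=1, s3=1, s4=1

Syndrome = 15 (error at position 15)


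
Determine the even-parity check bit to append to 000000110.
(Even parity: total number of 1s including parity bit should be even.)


Number of 1s in data: 2
Parity bit: 0

0


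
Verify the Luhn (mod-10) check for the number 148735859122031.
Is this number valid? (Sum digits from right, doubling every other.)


Luhn sum = 59
59 mod 10 = 9

Invalid (Luhn sum mod 10 = 9)


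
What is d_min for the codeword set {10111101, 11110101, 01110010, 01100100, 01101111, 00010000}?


Comparing all pairs, minimum distance: 2
Can detect 1 errors, correct 0 errors

2


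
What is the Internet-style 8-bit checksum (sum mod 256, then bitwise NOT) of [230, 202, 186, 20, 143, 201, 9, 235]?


Sum = 1226 mod 256 = 202
Complement = 53

53


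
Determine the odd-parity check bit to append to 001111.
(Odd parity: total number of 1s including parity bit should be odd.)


Number of 1s in data: 4
Parity bit: 1

1


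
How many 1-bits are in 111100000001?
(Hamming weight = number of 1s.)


Counting 1s in 111100000001

5


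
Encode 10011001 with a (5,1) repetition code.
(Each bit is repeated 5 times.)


Each bit -> 5 copies

1111100000000001111111111000000000011111


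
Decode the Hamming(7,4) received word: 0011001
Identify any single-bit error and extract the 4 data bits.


Syndrome = 0: no error detected

Data: 1001 (no errors)


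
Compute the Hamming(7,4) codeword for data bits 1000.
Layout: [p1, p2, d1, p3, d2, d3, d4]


Parity bits: p1=1, p2=1, p3=0

1110000


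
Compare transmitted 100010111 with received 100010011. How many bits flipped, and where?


XOR: 000000100

1 error(s) at position(s): 6


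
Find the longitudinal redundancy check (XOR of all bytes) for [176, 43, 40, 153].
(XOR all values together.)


XOR chain: 176 ^ 43 ^ 40 ^ 153 = 42

42


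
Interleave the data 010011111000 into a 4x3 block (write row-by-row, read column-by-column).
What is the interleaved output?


Matrix:
  010
  011
  111
  000
Read columns: 001011100110

001011100110


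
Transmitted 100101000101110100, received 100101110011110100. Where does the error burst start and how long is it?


XOR: 000000110110000000

Burst at position 6, length 5


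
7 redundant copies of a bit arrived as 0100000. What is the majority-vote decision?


Ones: 1 out of 7
Threshold: 4

0 (1/7 voted 1)


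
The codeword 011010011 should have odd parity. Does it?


Number of 1s: 5

Yes, parity is correct (5 ones)


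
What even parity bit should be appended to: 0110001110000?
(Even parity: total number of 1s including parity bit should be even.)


Number of 1s in data: 5
Parity bit: 1

1


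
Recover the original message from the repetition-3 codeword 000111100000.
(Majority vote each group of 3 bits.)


Groups: 000, 111, 100, 000
Majority votes: 0100

0100


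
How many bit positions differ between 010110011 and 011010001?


XOR: 001100010
Count of 1s: 3

3


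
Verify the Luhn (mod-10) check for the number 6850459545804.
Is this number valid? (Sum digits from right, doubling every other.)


Luhn sum = 50
50 mod 10 = 0

Valid (Luhn sum mod 10 = 0)


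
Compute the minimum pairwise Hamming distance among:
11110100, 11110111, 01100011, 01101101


Comparing all pairs, minimum distance: 2
Can detect 1 errors, correct 0 errors

2


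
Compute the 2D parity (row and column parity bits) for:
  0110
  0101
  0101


Row parities: 000
Column parities: 0110

Row P: 000, Col P: 0110, Corner: 0


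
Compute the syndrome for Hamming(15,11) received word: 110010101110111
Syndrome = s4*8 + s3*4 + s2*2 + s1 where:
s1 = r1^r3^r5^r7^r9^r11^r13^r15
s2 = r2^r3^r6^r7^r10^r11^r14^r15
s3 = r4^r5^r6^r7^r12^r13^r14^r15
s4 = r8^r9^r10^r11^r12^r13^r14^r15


s1=1, s2=0, s3=1, s4=0

Syndrome = 5 (error at position 5)


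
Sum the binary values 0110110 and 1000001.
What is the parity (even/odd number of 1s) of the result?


0110110 = 54
1000001 = 65
Sum = 119 = 1110111
1s count = 6

even parity (6 ones in 1110111)


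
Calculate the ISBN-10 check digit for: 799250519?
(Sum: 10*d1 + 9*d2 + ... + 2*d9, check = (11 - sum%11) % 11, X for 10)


Weighted sum: 308
308 mod 11 = 0

Check digit: 0


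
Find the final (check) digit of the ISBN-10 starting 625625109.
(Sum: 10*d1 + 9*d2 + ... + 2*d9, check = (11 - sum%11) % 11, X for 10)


Weighted sum: 219
219 mod 11 = 10

Check digit: 1


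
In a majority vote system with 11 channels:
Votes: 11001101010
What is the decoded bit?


Ones: 6 out of 11
Threshold: 6

1 (6/11 voted 1)


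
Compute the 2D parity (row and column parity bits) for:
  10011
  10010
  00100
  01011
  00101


Row parities: 10110
Column parities: 01011

Row P: 10110, Col P: 01011, Corner: 1


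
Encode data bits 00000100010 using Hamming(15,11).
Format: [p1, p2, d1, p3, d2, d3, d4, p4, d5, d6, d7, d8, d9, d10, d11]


Parity bits: p1=0, p2=0, p3=1, p4=0

000100000100010


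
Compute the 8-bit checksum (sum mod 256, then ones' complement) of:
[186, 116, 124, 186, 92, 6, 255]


Sum = 965 mod 256 = 197
Complement = 58

58


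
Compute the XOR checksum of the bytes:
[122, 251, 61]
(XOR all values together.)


XOR chain: 122 ^ 251 ^ 61 = 188

188


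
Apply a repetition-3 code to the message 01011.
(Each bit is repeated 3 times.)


Each bit -> 3 copies

000111000111111


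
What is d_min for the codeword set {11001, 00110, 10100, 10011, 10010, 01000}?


Comparing all pairs, minimum distance: 1
Can detect 0 errors, correct 0 errors

1


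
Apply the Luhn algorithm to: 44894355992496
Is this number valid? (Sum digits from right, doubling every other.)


Luhn sum = 86
86 mod 10 = 6

Invalid (Luhn sum mod 10 = 6)


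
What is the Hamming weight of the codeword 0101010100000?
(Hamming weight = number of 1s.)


Counting 1s in 0101010100000

4


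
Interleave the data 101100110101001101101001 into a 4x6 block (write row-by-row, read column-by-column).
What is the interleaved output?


Matrix:
  101100
  110101
  001101
  101001
Read columns: 110101001011111000000111

110101001011111000000111


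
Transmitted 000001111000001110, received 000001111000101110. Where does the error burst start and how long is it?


XOR: 000000000000100000

Burst at position 12, length 1


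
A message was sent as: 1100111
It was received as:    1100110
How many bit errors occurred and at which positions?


XOR: 0000001

1 error(s) at position(s): 6


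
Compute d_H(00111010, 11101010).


XOR: 11010000
Count of 1s: 3

3


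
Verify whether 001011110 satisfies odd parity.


Number of 1s: 5

Yes, parity is correct (5 ones)


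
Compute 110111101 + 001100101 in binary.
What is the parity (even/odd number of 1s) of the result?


110111101 = 445
001100101 = 101
Sum = 546 = 1000100010
1s count = 3

odd parity (3 ones in 1000100010)


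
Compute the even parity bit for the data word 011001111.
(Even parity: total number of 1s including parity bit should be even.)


Number of 1s in data: 6
Parity bit: 0

0


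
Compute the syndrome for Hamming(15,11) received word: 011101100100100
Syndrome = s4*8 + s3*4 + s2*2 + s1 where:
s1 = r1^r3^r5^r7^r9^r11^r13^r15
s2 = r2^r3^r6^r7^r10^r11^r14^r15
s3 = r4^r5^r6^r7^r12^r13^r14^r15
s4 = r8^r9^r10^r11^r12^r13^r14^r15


s1=1, s2=1, s3=0, s4=0

Syndrome = 3 (error at position 3)


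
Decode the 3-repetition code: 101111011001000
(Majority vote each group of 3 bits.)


Groups: 101, 111, 011, 001, 000
Majority votes: 11100

11100


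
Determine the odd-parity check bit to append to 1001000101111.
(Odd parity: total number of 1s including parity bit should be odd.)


Number of 1s in data: 7
Parity bit: 0

0


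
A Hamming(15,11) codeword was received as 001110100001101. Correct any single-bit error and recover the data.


Syndrome = 11: error at position 11

Data: 11010011101 (corrected bit 11)


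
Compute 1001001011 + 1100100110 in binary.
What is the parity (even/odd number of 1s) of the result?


1001001011 = 587
1100100110 = 806
Sum = 1393 = 10101110001
1s count = 6

even parity (6 ones in 10101110001)


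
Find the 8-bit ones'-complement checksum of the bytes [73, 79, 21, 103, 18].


Sum = 294 mod 256 = 38
Complement = 217

217


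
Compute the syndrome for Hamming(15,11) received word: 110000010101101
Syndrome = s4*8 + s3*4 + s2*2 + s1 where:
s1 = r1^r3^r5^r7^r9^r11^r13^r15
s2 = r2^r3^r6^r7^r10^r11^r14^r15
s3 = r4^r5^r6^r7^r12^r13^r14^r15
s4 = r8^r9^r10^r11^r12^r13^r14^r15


s1=1, s2=1, s3=1, s4=1

Syndrome = 15 (error at position 15)


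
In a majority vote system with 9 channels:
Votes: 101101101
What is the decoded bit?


Ones: 6 out of 9
Threshold: 5

1 (6/9 voted 1)


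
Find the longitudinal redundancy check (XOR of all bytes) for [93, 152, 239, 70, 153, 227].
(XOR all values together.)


XOR chain: 93 ^ 152 ^ 239 ^ 70 ^ 153 ^ 227 = 22

22


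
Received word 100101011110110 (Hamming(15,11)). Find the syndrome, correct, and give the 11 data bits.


Syndrome = 0: no error detected

Data: 00101110110 (no errors)


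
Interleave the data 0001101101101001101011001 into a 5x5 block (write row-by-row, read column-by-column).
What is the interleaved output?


Matrix:
  00011
  01101
  10100
  11010
  11001
Read columns: 0011101011011001001011001

0011101011011001001011001


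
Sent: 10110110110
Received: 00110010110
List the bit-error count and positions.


XOR: 10000100000

2 error(s) at position(s): 0, 5


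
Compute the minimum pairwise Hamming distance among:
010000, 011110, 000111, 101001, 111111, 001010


Comparing all pairs, minimum distance: 2
Can detect 1 errors, correct 0 errors

2


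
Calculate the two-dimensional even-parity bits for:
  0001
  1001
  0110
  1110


Row parities: 1001
Column parities: 0000

Row P: 1001, Col P: 0000, Corner: 0


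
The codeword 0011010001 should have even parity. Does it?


Number of 1s: 4

Yes, parity is correct (4 ones)


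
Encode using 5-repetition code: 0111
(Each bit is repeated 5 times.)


Each bit -> 5 copies

00000111111111111111


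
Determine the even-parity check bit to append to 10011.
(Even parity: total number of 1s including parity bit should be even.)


Number of 1s in data: 3
Parity bit: 1

1


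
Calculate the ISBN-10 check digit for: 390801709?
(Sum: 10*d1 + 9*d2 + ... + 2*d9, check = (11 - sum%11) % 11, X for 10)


Weighted sum: 218
218 mod 11 = 9

Check digit: 2


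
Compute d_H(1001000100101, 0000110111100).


XOR: 1001110011001
Count of 1s: 7

7


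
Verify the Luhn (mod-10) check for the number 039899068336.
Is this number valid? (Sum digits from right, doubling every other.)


Luhn sum = 66
66 mod 10 = 6

Invalid (Luhn sum mod 10 = 6)


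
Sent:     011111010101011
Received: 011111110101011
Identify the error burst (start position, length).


XOR: 000000100000000

Burst at position 6, length 1


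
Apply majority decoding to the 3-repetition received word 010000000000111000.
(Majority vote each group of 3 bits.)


Groups: 010, 000, 000, 000, 111, 000
Majority votes: 000010

000010


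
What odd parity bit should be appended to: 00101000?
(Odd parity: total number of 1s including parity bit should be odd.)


Number of 1s in data: 2
Parity bit: 1

1


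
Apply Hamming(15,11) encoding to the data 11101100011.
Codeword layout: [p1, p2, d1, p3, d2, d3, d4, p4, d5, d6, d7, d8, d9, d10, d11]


Parity bits: p1=0, p2=1, p3=0, p4=0

011011001100011


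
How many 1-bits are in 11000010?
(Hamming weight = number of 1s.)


Counting 1s in 11000010

3


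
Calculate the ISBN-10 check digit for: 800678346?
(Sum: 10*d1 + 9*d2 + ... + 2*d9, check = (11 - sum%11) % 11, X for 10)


Weighted sum: 240
240 mod 11 = 9

Check digit: 2


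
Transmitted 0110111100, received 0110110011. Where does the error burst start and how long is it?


XOR: 0000001111

Burst at position 6, length 4


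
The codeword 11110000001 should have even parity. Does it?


Number of 1s: 5

No, parity error (5 ones)


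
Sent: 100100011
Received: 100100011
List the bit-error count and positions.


XOR: 000000000

0 errors (received matches sent)


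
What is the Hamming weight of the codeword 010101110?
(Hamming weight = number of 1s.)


Counting 1s in 010101110

5


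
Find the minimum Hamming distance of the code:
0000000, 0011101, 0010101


Comparing all pairs, minimum distance: 1
Can detect 0 errors, correct 0 errors

1


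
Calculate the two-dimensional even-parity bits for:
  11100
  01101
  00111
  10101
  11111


Row parities: 11111
Column parities: 11100

Row P: 11111, Col P: 11100, Corner: 1


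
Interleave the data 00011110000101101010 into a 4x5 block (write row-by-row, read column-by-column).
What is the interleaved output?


Matrix:
  00011
  11000
  01011
  01010
Read columns: 01000111000010111010

01000111000010111010


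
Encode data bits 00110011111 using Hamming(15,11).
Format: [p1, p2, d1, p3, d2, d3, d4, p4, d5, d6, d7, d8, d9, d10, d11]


Parity bits: p1=0, p2=1, p3=0, p4=1

010001110011111


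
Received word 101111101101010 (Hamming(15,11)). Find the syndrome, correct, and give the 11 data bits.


Syndrome = 3: error at position 3

Data: 01111101010 (corrected bit 3)


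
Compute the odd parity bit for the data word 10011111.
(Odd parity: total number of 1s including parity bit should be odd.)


Number of 1s in data: 6
Parity bit: 1

1


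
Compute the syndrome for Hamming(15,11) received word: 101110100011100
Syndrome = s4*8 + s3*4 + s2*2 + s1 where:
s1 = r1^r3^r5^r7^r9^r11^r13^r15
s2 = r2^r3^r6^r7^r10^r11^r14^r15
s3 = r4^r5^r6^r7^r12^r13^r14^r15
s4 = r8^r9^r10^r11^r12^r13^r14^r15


s1=0, s2=1, s3=1, s4=1

Syndrome = 14 (error at position 14)


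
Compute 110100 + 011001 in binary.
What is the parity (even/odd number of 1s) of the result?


110100 = 52
011001 = 25
Sum = 77 = 1001101
1s count = 4

even parity (4 ones in 1001101)


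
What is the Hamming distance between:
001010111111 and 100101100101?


XOR: 101111011010
Count of 1s: 8

8


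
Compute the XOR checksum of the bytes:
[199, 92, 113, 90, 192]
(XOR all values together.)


XOR chain: 199 ^ 92 ^ 113 ^ 90 ^ 192 = 112

112


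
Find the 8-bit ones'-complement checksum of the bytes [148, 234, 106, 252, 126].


Sum = 866 mod 256 = 98
Complement = 157

157


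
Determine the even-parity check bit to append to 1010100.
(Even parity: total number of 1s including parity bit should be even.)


Number of 1s in data: 3
Parity bit: 1

1


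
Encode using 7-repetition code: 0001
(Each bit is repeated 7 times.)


Each bit -> 7 copies

0000000000000000000001111111


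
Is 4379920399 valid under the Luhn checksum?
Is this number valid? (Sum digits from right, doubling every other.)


Luhn sum = 57
57 mod 10 = 7

Invalid (Luhn sum mod 10 = 7)


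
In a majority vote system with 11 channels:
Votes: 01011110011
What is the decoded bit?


Ones: 7 out of 11
Threshold: 6

1 (7/11 voted 1)


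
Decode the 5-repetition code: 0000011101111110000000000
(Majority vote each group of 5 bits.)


Groups: 00000, 11101, 11111, 00000, 00000
Majority votes: 01100

01100


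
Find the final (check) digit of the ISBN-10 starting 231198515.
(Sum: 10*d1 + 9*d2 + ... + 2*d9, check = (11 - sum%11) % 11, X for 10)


Weighted sum: 189
189 mod 11 = 2

Check digit: 9


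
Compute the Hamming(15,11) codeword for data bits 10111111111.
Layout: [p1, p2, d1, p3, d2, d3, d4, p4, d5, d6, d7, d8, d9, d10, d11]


Parity bits: p1=0, p2=1, p3=0, p4=1

011001111111111


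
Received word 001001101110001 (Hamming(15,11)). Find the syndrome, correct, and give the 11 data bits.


Syndrome = 5: error at position 5

Data: 11111110001 (corrected bit 5)


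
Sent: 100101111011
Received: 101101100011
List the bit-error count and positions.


XOR: 001000011000

3 error(s) at position(s): 2, 7, 8


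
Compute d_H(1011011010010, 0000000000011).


XOR: 1011011010001
Count of 1s: 7

7


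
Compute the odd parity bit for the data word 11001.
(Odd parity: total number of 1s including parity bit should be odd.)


Number of 1s in data: 3
Parity bit: 0

0


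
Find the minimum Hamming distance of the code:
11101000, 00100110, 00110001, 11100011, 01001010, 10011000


Comparing all pairs, minimum distance: 3
Can detect 2 errors, correct 1 errors

3


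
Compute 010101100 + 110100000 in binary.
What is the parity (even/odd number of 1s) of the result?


010101100 = 172
110100000 = 416
Sum = 588 = 1001001100
1s count = 4

even parity (4 ones in 1001001100)


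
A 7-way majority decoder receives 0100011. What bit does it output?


Ones: 3 out of 7
Threshold: 4

0 (3/7 voted 1)


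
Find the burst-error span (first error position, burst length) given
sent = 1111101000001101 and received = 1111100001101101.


XOR: 0000001001100000

Burst at position 6, length 5


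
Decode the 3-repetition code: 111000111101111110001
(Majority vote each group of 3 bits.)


Groups: 111, 000, 111, 101, 111, 110, 001
Majority votes: 1011110

1011110


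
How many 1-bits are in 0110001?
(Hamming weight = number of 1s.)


Counting 1s in 0110001

3


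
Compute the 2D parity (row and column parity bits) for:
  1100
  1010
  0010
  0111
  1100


Row parities: 00110
Column parities: 1111

Row P: 00110, Col P: 1111, Corner: 0


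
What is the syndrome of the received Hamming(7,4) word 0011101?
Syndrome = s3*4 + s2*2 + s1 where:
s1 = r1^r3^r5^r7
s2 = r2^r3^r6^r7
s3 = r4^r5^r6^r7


s1=1, s2=0, s3=1

Syndrome = 5 (error at position 5)


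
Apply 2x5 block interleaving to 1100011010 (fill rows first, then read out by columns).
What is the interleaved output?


Matrix:
  11000
  11010
Read columns: 1111000100

1111000100


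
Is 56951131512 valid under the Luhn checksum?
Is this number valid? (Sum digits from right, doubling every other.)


Luhn sum = 35
35 mod 10 = 5

Invalid (Luhn sum mod 10 = 5)


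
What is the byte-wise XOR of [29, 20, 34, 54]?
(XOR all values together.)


XOR chain: 29 ^ 20 ^ 34 ^ 54 = 29

29


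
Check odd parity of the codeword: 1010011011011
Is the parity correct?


Number of 1s: 8

No, parity error (8 ones)


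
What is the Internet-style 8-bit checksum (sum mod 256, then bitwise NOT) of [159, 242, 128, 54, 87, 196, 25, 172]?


Sum = 1063 mod 256 = 39
Complement = 216

216


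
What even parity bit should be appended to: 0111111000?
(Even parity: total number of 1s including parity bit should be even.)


Number of 1s in data: 6
Parity bit: 0

0


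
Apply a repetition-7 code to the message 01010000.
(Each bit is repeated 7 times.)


Each bit -> 7 copies

00000001111111000000011111110000000000000000000000000000


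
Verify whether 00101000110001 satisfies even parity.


Number of 1s: 5

No, parity error (5 ones)


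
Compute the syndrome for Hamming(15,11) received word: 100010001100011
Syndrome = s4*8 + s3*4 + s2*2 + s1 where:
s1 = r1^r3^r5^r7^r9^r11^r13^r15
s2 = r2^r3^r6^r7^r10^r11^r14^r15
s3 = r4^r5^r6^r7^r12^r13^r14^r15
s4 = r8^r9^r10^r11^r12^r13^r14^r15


s1=0, s2=1, s3=1, s4=0

Syndrome = 6 (error at position 6)


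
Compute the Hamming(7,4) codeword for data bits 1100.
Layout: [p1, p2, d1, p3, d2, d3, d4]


Parity bits: p1=0, p2=1, p3=1

0111100


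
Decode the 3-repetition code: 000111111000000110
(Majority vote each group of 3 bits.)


Groups: 000, 111, 111, 000, 000, 110
Majority votes: 011001

011001


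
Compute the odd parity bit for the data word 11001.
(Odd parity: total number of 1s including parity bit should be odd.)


Number of 1s in data: 3
Parity bit: 0

0


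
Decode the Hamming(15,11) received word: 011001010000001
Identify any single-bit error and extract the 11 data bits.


Syndrome = 0: no error detected

Data: 10100000001 (no errors)


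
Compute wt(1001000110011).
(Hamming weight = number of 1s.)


Counting 1s in 1001000110011

6


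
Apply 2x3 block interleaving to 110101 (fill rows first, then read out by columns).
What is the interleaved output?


Matrix:
  110
  101
Read columns: 111001

111001


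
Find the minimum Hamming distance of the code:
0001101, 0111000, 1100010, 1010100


Comparing all pairs, minimum distance: 4
Can detect 3 errors, correct 1 errors

4


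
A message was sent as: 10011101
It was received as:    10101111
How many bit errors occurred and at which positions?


XOR: 00110010

3 error(s) at position(s): 2, 3, 6


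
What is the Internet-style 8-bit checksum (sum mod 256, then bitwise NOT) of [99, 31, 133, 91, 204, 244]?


Sum = 802 mod 256 = 34
Complement = 221

221


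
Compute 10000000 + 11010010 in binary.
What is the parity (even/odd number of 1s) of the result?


10000000 = 128
11010010 = 210
Sum = 338 = 101010010
1s count = 4

even parity (4 ones in 101010010)


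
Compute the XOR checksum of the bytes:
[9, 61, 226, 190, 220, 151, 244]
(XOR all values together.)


XOR chain: 9 ^ 61 ^ 226 ^ 190 ^ 220 ^ 151 ^ 244 = 215

215


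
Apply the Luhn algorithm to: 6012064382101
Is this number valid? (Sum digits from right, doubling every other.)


Luhn sum = 38
38 mod 10 = 8

Invalid (Luhn sum mod 10 = 8)


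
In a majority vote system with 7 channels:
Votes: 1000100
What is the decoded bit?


Ones: 2 out of 7
Threshold: 4

0 (2/7 voted 1)


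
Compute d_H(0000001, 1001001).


XOR: 1001000
Count of 1s: 2

2


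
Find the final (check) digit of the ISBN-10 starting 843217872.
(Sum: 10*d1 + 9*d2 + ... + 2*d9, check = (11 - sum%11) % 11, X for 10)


Weighted sum: 252
252 mod 11 = 10

Check digit: 1


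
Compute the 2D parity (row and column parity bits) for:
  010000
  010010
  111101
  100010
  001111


Row parities: 10100
Column parities: 010010

Row P: 10100, Col P: 010010, Corner: 0


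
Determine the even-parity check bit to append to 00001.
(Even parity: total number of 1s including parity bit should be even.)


Number of 1s in data: 1
Parity bit: 1

1


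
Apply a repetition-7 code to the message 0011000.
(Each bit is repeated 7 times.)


Each bit -> 7 copies

0000000000000011111111111111000000000000000000000


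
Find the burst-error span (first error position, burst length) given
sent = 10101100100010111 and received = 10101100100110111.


XOR: 00000000000100000

Burst at position 11, length 1


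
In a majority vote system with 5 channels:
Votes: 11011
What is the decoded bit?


Ones: 4 out of 5
Threshold: 3

1 (4/5 voted 1)


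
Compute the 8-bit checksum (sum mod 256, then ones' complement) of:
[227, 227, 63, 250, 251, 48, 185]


Sum = 1251 mod 256 = 227
Complement = 28

28


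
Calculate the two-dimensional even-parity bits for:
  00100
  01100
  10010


Row parities: 100
Column parities: 11010

Row P: 100, Col P: 11010, Corner: 1


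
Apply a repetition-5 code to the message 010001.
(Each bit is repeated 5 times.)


Each bit -> 5 copies

000001111100000000000000011111


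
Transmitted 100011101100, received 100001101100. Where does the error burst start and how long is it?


XOR: 000010000000

Burst at position 4, length 1


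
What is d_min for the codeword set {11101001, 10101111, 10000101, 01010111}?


Comparing all pairs, minimum distance: 3
Can detect 2 errors, correct 1 errors

3


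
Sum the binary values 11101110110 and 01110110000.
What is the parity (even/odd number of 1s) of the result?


11101110110 = 1910
01110110000 = 944
Sum = 2854 = 101100100110
1s count = 6

even parity (6 ones in 101100100110)


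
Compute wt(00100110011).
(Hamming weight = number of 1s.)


Counting 1s in 00100110011

5


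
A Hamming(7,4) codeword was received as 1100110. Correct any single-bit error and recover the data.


Syndrome = 0: no error detected

Data: 0110 (no errors)


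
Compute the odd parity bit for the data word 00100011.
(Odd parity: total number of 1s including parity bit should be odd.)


Number of 1s in data: 3
Parity bit: 0

0


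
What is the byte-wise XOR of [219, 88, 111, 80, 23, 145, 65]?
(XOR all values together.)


XOR chain: 219 ^ 88 ^ 111 ^ 80 ^ 23 ^ 145 ^ 65 = 123

123


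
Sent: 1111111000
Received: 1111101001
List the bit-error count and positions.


XOR: 0000010001

2 error(s) at position(s): 5, 9


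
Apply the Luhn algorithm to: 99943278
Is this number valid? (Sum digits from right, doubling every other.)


Luhn sum = 52
52 mod 10 = 2

Invalid (Luhn sum mod 10 = 2)


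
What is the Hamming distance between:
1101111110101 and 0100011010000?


XOR: 1001100100101
Count of 1s: 6

6


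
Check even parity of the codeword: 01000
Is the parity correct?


Number of 1s: 1

No, parity error (1 ones)


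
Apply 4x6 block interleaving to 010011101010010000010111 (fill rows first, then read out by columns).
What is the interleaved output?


Matrix:
  010011
  101010
  010000
  010111
Read columns: 010010110100000111011001

010010110100000111011001


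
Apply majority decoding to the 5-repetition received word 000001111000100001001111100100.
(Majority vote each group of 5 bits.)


Groups: 00000, 11110, 00100, 00100, 11111, 00100
Majority votes: 010010

010010


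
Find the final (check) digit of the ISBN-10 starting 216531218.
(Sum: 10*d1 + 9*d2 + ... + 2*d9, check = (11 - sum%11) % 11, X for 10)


Weighted sum: 162
162 mod 11 = 8

Check digit: 3


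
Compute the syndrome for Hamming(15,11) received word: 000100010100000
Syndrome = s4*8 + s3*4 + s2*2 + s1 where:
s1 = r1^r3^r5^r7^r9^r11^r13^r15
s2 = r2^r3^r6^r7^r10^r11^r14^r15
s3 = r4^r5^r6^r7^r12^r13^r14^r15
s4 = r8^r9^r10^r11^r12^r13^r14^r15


s1=0, s2=1, s3=1, s4=0

Syndrome = 6 (error at position 6)


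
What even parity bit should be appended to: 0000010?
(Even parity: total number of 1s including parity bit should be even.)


Number of 1s in data: 1
Parity bit: 1

1


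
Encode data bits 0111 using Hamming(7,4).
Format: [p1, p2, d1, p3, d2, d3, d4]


Parity bits: p1=0, p2=0, p3=1

0001111


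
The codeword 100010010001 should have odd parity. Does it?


Number of 1s: 4

No, parity error (4 ones)


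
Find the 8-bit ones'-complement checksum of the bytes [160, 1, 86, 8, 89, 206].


Sum = 550 mod 256 = 38
Complement = 217

217


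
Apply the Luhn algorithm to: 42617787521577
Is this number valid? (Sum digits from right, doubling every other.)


Luhn sum = 62
62 mod 10 = 2

Invalid (Luhn sum mod 10 = 2)


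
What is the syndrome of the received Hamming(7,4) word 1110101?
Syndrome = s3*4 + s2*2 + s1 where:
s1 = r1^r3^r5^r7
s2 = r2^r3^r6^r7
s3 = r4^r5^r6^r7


s1=0, s2=1, s3=0

Syndrome = 2 (error at position 2)


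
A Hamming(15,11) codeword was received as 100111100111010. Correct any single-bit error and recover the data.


Syndrome = 2: error at position 2

Data: 01110111010 (corrected bit 2)


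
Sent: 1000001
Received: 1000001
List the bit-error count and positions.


XOR: 0000000

0 errors (received matches sent)


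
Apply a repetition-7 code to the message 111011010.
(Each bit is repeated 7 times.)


Each bit -> 7 copies

111111111111111111111000000011111111111111000000011111110000000


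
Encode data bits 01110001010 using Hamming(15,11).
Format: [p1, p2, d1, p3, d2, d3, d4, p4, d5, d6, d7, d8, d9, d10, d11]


Parity bits: p1=0, p2=1, p3=1, p4=0

010111100001010


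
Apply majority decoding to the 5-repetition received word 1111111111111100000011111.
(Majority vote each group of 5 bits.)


Groups: 11111, 11111, 11110, 00000, 11111
Majority votes: 11101

11101


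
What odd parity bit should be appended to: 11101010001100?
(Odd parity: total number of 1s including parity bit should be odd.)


Number of 1s in data: 7
Parity bit: 0

0


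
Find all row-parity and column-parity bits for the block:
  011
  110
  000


Row parities: 000
Column parities: 101

Row P: 000, Col P: 101, Corner: 0


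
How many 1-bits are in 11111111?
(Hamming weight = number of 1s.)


Counting 1s in 11111111

8


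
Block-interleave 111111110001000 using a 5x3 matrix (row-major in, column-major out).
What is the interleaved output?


Matrix:
  111
  111
  110
  001
  000
Read columns: 111001110011010

111001110011010


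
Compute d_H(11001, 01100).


XOR: 10101
Count of 1s: 3

3


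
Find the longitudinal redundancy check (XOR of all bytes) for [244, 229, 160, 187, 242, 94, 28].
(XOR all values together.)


XOR chain: 244 ^ 229 ^ 160 ^ 187 ^ 242 ^ 94 ^ 28 = 186

186


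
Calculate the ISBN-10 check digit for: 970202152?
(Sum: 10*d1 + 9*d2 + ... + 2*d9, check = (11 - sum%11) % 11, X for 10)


Weighted sum: 200
200 mod 11 = 2

Check digit: 9


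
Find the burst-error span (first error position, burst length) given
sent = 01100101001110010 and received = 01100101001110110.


XOR: 00000000000000100

Burst at position 14, length 1


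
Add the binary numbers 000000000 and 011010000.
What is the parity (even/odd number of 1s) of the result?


000000000 = 0
011010000 = 208
Sum = 208 = 11010000
1s count = 3

odd parity (3 ones in 11010000)


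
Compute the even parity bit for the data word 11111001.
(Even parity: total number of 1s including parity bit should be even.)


Number of 1s in data: 6
Parity bit: 0

0


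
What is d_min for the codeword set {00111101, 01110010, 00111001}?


Comparing all pairs, minimum distance: 1
Can detect 0 errors, correct 0 errors

1


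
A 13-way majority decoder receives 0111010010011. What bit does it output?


Ones: 7 out of 13
Threshold: 7

1 (7/13 voted 1)


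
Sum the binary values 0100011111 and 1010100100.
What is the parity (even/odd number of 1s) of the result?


0100011111 = 287
1010100100 = 676
Sum = 963 = 1111000011
1s count = 6

even parity (6 ones in 1111000011)


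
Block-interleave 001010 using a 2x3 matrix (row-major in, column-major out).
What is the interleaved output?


Matrix:
  001
  010
Read columns: 000110

000110


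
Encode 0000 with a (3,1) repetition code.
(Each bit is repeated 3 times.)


Each bit -> 3 copies

000000000000


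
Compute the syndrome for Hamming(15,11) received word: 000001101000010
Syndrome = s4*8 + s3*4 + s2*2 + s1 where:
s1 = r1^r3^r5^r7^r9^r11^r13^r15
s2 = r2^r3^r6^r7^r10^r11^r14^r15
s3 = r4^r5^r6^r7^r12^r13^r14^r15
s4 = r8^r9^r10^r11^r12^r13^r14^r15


s1=0, s2=1, s3=1, s4=0

Syndrome = 6 (error at position 6)


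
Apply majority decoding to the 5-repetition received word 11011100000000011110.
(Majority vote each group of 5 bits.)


Groups: 11011, 10000, 00000, 11110
Majority votes: 1001

1001


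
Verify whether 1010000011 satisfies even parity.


Number of 1s: 4

Yes, parity is correct (4 ones)


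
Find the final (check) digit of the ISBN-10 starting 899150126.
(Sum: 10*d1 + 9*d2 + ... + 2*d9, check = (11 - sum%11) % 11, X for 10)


Weighted sum: 292
292 mod 11 = 6

Check digit: 5


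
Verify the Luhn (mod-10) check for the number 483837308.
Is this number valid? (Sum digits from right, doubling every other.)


Luhn sum = 40
40 mod 10 = 0

Valid (Luhn sum mod 10 = 0)


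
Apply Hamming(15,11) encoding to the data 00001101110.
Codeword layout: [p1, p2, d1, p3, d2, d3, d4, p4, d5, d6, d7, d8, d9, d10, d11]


Parity bits: p1=0, p2=0, p3=1, p4=1

000100011101110


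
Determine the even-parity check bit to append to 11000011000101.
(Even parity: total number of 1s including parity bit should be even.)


Number of 1s in data: 6
Parity bit: 0

0


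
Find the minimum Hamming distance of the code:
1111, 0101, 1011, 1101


Comparing all pairs, minimum distance: 1
Can detect 0 errors, correct 0 errors

1


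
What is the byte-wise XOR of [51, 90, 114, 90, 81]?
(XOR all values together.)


XOR chain: 51 ^ 90 ^ 114 ^ 90 ^ 81 = 16

16


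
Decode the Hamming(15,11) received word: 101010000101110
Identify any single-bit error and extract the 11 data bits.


Syndrome = 2: error at position 2

Data: 11000101110 (corrected bit 2)


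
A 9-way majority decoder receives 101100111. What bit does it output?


Ones: 6 out of 9
Threshold: 5

1 (6/9 voted 1)


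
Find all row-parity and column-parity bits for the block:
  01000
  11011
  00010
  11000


Row parities: 1010
Column parities: 01001

Row P: 1010, Col P: 01001, Corner: 0


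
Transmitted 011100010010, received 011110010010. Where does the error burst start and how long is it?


XOR: 000010000000

Burst at position 4, length 1


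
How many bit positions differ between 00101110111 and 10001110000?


XOR: 10100000111
Count of 1s: 5

5


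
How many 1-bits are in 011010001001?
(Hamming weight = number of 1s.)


Counting 1s in 011010001001

5


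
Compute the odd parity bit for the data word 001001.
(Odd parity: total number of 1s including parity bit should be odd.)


Number of 1s in data: 2
Parity bit: 1

1


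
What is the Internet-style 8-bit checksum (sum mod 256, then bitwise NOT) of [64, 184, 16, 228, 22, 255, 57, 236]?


Sum = 1062 mod 256 = 38
Complement = 217

217


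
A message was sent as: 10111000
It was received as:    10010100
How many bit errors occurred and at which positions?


XOR: 00101100

3 error(s) at position(s): 2, 4, 5


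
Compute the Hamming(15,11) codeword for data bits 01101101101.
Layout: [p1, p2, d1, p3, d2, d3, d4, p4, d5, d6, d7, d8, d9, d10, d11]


Parity bits: p1=0, p2=1, p3=1, p4=1

010111011101101


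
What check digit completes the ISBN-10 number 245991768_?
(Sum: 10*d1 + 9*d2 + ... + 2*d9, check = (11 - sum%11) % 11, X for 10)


Weighted sum: 280
280 mod 11 = 5

Check digit: 6


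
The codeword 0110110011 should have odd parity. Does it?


Number of 1s: 6

No, parity error (6 ones)


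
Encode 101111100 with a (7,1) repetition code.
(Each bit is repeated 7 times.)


Each bit -> 7 copies

111111100000001111111111111111111111111111111111100000000000000


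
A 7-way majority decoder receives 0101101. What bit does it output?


Ones: 4 out of 7
Threshold: 4

1 (4/7 voted 1)


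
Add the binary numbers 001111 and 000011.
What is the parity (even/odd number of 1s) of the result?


001111 = 15
000011 = 3
Sum = 18 = 10010
1s count = 2

even parity (2 ones in 10010)


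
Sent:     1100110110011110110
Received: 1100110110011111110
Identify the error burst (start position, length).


XOR: 0000000000000001000

Burst at position 15, length 1


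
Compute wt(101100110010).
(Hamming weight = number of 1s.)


Counting 1s in 101100110010

6


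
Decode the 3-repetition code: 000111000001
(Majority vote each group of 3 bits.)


Groups: 000, 111, 000, 001
Majority votes: 0100

0100


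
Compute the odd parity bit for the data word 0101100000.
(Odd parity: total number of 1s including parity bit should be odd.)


Number of 1s in data: 3
Parity bit: 0

0


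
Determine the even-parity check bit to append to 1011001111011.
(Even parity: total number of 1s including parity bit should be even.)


Number of 1s in data: 9
Parity bit: 1

1


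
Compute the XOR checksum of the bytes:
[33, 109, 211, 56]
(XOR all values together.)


XOR chain: 33 ^ 109 ^ 211 ^ 56 = 167

167


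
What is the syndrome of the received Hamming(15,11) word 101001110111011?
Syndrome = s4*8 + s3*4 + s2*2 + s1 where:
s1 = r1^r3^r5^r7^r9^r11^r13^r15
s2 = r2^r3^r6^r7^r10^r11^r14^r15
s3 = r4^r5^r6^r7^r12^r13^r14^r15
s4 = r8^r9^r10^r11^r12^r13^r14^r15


s1=1, s2=1, s3=1, s4=0

Syndrome = 7 (error at position 7)


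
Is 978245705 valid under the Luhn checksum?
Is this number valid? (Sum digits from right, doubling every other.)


Luhn sum = 43
43 mod 10 = 3

Invalid (Luhn sum mod 10 = 3)


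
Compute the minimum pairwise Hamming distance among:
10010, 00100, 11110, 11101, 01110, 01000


Comparing all pairs, minimum distance: 1
Can detect 0 errors, correct 0 errors

1


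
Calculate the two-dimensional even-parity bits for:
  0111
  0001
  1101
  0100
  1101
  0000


Row parities: 111110
Column parities: 0010

Row P: 111110, Col P: 0010, Corner: 1


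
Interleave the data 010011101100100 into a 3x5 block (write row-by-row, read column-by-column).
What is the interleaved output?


Matrix:
  01001
  11011
  00100
Read columns: 010110001010110

010110001010110


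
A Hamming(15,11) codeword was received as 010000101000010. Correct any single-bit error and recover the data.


Syndrome = 2: error at position 2

Data: 00011000010 (corrected bit 2)


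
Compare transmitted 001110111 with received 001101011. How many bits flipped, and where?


XOR: 000011100

3 error(s) at position(s): 4, 5, 6


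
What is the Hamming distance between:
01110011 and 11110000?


XOR: 10000011
Count of 1s: 3

3


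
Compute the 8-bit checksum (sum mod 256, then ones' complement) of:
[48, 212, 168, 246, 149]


Sum = 823 mod 256 = 55
Complement = 200

200


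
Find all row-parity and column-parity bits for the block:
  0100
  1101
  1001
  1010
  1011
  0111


Row parities: 110011
Column parities: 0110

Row P: 110011, Col P: 0110, Corner: 0
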